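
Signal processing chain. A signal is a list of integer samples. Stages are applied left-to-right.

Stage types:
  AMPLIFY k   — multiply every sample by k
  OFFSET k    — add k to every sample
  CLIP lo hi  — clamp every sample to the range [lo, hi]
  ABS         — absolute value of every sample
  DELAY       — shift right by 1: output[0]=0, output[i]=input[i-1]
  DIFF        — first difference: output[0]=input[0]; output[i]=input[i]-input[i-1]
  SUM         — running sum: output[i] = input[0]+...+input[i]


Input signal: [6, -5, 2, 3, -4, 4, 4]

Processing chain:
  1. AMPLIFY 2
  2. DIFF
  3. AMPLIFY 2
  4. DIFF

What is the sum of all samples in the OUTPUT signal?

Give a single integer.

Answer: 0

Derivation:
Input: [6, -5, 2, 3, -4, 4, 4]
Stage 1 (AMPLIFY 2): 6*2=12, -5*2=-10, 2*2=4, 3*2=6, -4*2=-8, 4*2=8, 4*2=8 -> [12, -10, 4, 6, -8, 8, 8]
Stage 2 (DIFF): s[0]=12, -10-12=-22, 4--10=14, 6-4=2, -8-6=-14, 8--8=16, 8-8=0 -> [12, -22, 14, 2, -14, 16, 0]
Stage 3 (AMPLIFY 2): 12*2=24, -22*2=-44, 14*2=28, 2*2=4, -14*2=-28, 16*2=32, 0*2=0 -> [24, -44, 28, 4, -28, 32, 0]
Stage 4 (DIFF): s[0]=24, -44-24=-68, 28--44=72, 4-28=-24, -28-4=-32, 32--28=60, 0-32=-32 -> [24, -68, 72, -24, -32, 60, -32]
Output sum: 0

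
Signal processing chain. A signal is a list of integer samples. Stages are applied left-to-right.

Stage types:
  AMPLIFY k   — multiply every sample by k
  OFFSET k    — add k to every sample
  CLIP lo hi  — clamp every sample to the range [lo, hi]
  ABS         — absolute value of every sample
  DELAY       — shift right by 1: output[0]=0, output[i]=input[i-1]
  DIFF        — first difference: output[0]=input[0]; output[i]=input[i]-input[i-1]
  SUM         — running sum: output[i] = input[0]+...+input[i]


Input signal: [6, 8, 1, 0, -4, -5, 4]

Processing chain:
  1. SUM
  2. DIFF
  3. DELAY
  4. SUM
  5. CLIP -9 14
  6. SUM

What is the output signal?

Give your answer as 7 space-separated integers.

Input: [6, 8, 1, 0, -4, -5, 4]
Stage 1 (SUM): sum[0..0]=6, sum[0..1]=14, sum[0..2]=15, sum[0..3]=15, sum[0..4]=11, sum[0..5]=6, sum[0..6]=10 -> [6, 14, 15, 15, 11, 6, 10]
Stage 2 (DIFF): s[0]=6, 14-6=8, 15-14=1, 15-15=0, 11-15=-4, 6-11=-5, 10-6=4 -> [6, 8, 1, 0, -4, -5, 4]
Stage 3 (DELAY): [0, 6, 8, 1, 0, -4, -5] = [0, 6, 8, 1, 0, -4, -5] -> [0, 6, 8, 1, 0, -4, -5]
Stage 4 (SUM): sum[0..0]=0, sum[0..1]=6, sum[0..2]=14, sum[0..3]=15, sum[0..4]=15, sum[0..5]=11, sum[0..6]=6 -> [0, 6, 14, 15, 15, 11, 6]
Stage 5 (CLIP -9 14): clip(0,-9,14)=0, clip(6,-9,14)=6, clip(14,-9,14)=14, clip(15,-9,14)=14, clip(15,-9,14)=14, clip(11,-9,14)=11, clip(6,-9,14)=6 -> [0, 6, 14, 14, 14, 11, 6]
Stage 6 (SUM): sum[0..0]=0, sum[0..1]=6, sum[0..2]=20, sum[0..3]=34, sum[0..4]=48, sum[0..5]=59, sum[0..6]=65 -> [0, 6, 20, 34, 48, 59, 65]

Answer: 0 6 20 34 48 59 65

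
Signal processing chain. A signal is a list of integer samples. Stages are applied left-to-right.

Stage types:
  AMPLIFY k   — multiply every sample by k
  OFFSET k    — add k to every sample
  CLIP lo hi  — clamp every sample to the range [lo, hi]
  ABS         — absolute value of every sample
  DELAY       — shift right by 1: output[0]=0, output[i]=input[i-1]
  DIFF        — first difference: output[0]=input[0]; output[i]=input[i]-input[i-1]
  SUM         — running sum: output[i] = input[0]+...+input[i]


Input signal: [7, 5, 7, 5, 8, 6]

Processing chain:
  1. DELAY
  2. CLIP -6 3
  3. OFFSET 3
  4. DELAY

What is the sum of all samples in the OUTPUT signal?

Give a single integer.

Answer: 27

Derivation:
Input: [7, 5, 7, 5, 8, 6]
Stage 1 (DELAY): [0, 7, 5, 7, 5, 8] = [0, 7, 5, 7, 5, 8] -> [0, 7, 5, 7, 5, 8]
Stage 2 (CLIP -6 3): clip(0,-6,3)=0, clip(7,-6,3)=3, clip(5,-6,3)=3, clip(7,-6,3)=3, clip(5,-6,3)=3, clip(8,-6,3)=3 -> [0, 3, 3, 3, 3, 3]
Stage 3 (OFFSET 3): 0+3=3, 3+3=6, 3+3=6, 3+3=6, 3+3=6, 3+3=6 -> [3, 6, 6, 6, 6, 6]
Stage 4 (DELAY): [0, 3, 6, 6, 6, 6] = [0, 3, 6, 6, 6, 6] -> [0, 3, 6, 6, 6, 6]
Output sum: 27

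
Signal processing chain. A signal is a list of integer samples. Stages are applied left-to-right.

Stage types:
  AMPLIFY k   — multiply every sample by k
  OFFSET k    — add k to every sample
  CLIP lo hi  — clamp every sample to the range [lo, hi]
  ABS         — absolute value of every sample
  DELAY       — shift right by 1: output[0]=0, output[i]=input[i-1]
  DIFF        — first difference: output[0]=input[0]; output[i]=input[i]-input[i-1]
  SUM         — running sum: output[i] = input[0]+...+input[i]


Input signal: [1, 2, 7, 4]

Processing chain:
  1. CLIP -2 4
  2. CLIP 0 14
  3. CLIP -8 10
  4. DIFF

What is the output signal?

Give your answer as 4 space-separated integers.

Answer: 1 1 2 0

Derivation:
Input: [1, 2, 7, 4]
Stage 1 (CLIP -2 4): clip(1,-2,4)=1, clip(2,-2,4)=2, clip(7,-2,4)=4, clip(4,-2,4)=4 -> [1, 2, 4, 4]
Stage 2 (CLIP 0 14): clip(1,0,14)=1, clip(2,0,14)=2, clip(4,0,14)=4, clip(4,0,14)=4 -> [1, 2, 4, 4]
Stage 3 (CLIP -8 10): clip(1,-8,10)=1, clip(2,-8,10)=2, clip(4,-8,10)=4, clip(4,-8,10)=4 -> [1, 2, 4, 4]
Stage 4 (DIFF): s[0]=1, 2-1=1, 4-2=2, 4-4=0 -> [1, 1, 2, 0]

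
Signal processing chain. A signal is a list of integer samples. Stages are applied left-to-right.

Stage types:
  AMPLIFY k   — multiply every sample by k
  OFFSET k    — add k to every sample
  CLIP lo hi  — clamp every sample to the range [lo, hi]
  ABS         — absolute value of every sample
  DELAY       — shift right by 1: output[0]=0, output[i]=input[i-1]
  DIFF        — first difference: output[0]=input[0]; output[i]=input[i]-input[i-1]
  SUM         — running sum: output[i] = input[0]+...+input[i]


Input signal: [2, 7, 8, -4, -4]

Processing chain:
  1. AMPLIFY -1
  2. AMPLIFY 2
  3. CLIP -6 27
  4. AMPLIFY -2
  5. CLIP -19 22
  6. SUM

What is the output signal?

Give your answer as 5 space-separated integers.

Answer: 8 20 32 16 0

Derivation:
Input: [2, 7, 8, -4, -4]
Stage 1 (AMPLIFY -1): 2*-1=-2, 7*-1=-7, 8*-1=-8, -4*-1=4, -4*-1=4 -> [-2, -7, -8, 4, 4]
Stage 2 (AMPLIFY 2): -2*2=-4, -7*2=-14, -8*2=-16, 4*2=8, 4*2=8 -> [-4, -14, -16, 8, 8]
Stage 3 (CLIP -6 27): clip(-4,-6,27)=-4, clip(-14,-6,27)=-6, clip(-16,-6,27)=-6, clip(8,-6,27)=8, clip(8,-6,27)=8 -> [-4, -6, -6, 8, 8]
Stage 4 (AMPLIFY -2): -4*-2=8, -6*-2=12, -6*-2=12, 8*-2=-16, 8*-2=-16 -> [8, 12, 12, -16, -16]
Stage 5 (CLIP -19 22): clip(8,-19,22)=8, clip(12,-19,22)=12, clip(12,-19,22)=12, clip(-16,-19,22)=-16, clip(-16,-19,22)=-16 -> [8, 12, 12, -16, -16]
Stage 6 (SUM): sum[0..0]=8, sum[0..1]=20, sum[0..2]=32, sum[0..3]=16, sum[0..4]=0 -> [8, 20, 32, 16, 0]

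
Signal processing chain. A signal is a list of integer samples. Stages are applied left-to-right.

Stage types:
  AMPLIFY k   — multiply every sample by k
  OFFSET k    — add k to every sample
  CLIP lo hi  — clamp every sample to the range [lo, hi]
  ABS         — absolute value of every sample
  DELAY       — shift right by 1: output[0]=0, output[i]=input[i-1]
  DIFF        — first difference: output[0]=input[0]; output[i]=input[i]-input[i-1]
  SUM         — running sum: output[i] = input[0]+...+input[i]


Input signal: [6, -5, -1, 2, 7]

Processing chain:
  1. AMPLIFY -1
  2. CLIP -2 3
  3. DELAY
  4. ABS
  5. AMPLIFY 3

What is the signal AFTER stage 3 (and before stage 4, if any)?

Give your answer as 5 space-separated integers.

Input: [6, -5, -1, 2, 7]
Stage 1 (AMPLIFY -1): 6*-1=-6, -5*-1=5, -1*-1=1, 2*-1=-2, 7*-1=-7 -> [-6, 5, 1, -2, -7]
Stage 2 (CLIP -2 3): clip(-6,-2,3)=-2, clip(5,-2,3)=3, clip(1,-2,3)=1, clip(-2,-2,3)=-2, clip(-7,-2,3)=-2 -> [-2, 3, 1, -2, -2]
Stage 3 (DELAY): [0, -2, 3, 1, -2] = [0, -2, 3, 1, -2] -> [0, -2, 3, 1, -2]

Answer: 0 -2 3 1 -2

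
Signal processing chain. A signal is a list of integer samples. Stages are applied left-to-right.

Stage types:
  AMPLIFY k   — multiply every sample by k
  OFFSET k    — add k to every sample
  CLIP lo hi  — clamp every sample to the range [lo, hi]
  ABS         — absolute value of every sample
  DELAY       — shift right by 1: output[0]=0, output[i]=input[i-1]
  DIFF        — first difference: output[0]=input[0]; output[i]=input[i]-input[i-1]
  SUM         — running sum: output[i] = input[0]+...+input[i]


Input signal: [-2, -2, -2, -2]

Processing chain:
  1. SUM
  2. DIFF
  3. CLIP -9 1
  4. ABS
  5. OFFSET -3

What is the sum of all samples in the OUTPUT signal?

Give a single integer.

Input: [-2, -2, -2, -2]
Stage 1 (SUM): sum[0..0]=-2, sum[0..1]=-4, sum[0..2]=-6, sum[0..3]=-8 -> [-2, -4, -6, -8]
Stage 2 (DIFF): s[0]=-2, -4--2=-2, -6--4=-2, -8--6=-2 -> [-2, -2, -2, -2]
Stage 3 (CLIP -9 1): clip(-2,-9,1)=-2, clip(-2,-9,1)=-2, clip(-2,-9,1)=-2, clip(-2,-9,1)=-2 -> [-2, -2, -2, -2]
Stage 4 (ABS): |-2|=2, |-2|=2, |-2|=2, |-2|=2 -> [2, 2, 2, 2]
Stage 5 (OFFSET -3): 2+-3=-1, 2+-3=-1, 2+-3=-1, 2+-3=-1 -> [-1, -1, -1, -1]
Output sum: -4

Answer: -4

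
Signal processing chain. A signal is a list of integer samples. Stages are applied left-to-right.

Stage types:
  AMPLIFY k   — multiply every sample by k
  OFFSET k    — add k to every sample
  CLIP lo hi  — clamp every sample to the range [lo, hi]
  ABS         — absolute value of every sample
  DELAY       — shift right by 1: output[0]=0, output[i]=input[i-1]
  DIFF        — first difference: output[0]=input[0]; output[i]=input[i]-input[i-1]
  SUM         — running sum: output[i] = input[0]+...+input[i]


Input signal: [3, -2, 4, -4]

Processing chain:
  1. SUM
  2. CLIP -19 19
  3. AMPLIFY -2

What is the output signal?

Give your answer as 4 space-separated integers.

Input: [3, -2, 4, -4]
Stage 1 (SUM): sum[0..0]=3, sum[0..1]=1, sum[0..2]=5, sum[0..3]=1 -> [3, 1, 5, 1]
Stage 2 (CLIP -19 19): clip(3,-19,19)=3, clip(1,-19,19)=1, clip(5,-19,19)=5, clip(1,-19,19)=1 -> [3, 1, 5, 1]
Stage 3 (AMPLIFY -2): 3*-2=-6, 1*-2=-2, 5*-2=-10, 1*-2=-2 -> [-6, -2, -10, -2]

Answer: -6 -2 -10 -2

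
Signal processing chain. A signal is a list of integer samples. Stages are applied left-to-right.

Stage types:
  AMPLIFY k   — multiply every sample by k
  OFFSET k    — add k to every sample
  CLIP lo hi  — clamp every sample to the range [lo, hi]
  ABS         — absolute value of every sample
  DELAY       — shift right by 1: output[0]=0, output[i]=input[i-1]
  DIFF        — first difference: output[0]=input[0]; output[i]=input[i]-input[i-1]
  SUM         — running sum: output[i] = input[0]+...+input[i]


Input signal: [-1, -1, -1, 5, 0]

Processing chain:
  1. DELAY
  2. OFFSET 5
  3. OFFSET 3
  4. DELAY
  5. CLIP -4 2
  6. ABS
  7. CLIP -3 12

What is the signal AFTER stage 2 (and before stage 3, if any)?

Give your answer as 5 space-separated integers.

Input: [-1, -1, -1, 5, 0]
Stage 1 (DELAY): [0, -1, -1, -1, 5] = [0, -1, -1, -1, 5] -> [0, -1, -1, -1, 5]
Stage 2 (OFFSET 5): 0+5=5, -1+5=4, -1+5=4, -1+5=4, 5+5=10 -> [5, 4, 4, 4, 10]

Answer: 5 4 4 4 10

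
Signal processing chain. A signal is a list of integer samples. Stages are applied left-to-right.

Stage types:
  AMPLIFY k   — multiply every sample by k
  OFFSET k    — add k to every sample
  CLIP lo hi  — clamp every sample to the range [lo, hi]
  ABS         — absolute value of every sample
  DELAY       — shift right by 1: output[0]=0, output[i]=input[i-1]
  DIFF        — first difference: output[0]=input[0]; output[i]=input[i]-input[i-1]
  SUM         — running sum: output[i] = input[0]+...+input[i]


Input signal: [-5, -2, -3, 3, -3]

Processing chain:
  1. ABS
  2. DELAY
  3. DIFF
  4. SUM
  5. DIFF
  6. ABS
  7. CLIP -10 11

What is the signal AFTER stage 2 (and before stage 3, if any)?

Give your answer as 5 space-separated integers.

Answer: 0 5 2 3 3

Derivation:
Input: [-5, -2, -3, 3, -3]
Stage 1 (ABS): |-5|=5, |-2|=2, |-3|=3, |3|=3, |-3|=3 -> [5, 2, 3, 3, 3]
Stage 2 (DELAY): [0, 5, 2, 3, 3] = [0, 5, 2, 3, 3] -> [0, 5, 2, 3, 3]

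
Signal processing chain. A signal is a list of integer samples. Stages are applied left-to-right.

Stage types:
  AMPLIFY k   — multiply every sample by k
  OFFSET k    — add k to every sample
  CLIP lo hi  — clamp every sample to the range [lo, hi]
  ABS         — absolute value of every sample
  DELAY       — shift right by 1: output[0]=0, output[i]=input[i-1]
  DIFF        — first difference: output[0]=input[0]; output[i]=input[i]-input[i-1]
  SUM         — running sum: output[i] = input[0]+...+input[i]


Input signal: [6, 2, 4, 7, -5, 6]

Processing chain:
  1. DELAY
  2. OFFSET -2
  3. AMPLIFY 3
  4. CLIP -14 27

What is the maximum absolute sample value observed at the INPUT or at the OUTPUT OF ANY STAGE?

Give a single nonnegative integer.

Answer: 21

Derivation:
Input: [6, 2, 4, 7, -5, 6] (max |s|=7)
Stage 1 (DELAY): [0, 6, 2, 4, 7, -5] = [0, 6, 2, 4, 7, -5] -> [0, 6, 2, 4, 7, -5] (max |s|=7)
Stage 2 (OFFSET -2): 0+-2=-2, 6+-2=4, 2+-2=0, 4+-2=2, 7+-2=5, -5+-2=-7 -> [-2, 4, 0, 2, 5, -7] (max |s|=7)
Stage 3 (AMPLIFY 3): -2*3=-6, 4*3=12, 0*3=0, 2*3=6, 5*3=15, -7*3=-21 -> [-6, 12, 0, 6, 15, -21] (max |s|=21)
Stage 4 (CLIP -14 27): clip(-6,-14,27)=-6, clip(12,-14,27)=12, clip(0,-14,27)=0, clip(6,-14,27)=6, clip(15,-14,27)=15, clip(-21,-14,27)=-14 -> [-6, 12, 0, 6, 15, -14] (max |s|=15)
Overall max amplitude: 21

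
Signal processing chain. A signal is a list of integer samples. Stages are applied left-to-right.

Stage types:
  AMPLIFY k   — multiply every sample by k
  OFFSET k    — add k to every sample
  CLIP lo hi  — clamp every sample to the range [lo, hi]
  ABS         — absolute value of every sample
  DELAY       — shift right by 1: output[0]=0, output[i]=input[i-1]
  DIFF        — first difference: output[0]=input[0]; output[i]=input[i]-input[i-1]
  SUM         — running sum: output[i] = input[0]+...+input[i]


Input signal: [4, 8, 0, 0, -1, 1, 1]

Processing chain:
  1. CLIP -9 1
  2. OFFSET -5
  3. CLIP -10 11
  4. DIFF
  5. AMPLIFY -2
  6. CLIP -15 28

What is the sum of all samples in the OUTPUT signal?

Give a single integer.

Input: [4, 8, 0, 0, -1, 1, 1]
Stage 1 (CLIP -9 1): clip(4,-9,1)=1, clip(8,-9,1)=1, clip(0,-9,1)=0, clip(0,-9,1)=0, clip(-1,-9,1)=-1, clip(1,-9,1)=1, clip(1,-9,1)=1 -> [1, 1, 0, 0, -1, 1, 1]
Stage 2 (OFFSET -5): 1+-5=-4, 1+-5=-4, 0+-5=-5, 0+-5=-5, -1+-5=-6, 1+-5=-4, 1+-5=-4 -> [-4, -4, -5, -5, -6, -4, -4]
Stage 3 (CLIP -10 11): clip(-4,-10,11)=-4, clip(-4,-10,11)=-4, clip(-5,-10,11)=-5, clip(-5,-10,11)=-5, clip(-6,-10,11)=-6, clip(-4,-10,11)=-4, clip(-4,-10,11)=-4 -> [-4, -4, -5, -5, -6, -4, -4]
Stage 4 (DIFF): s[0]=-4, -4--4=0, -5--4=-1, -5--5=0, -6--5=-1, -4--6=2, -4--4=0 -> [-4, 0, -1, 0, -1, 2, 0]
Stage 5 (AMPLIFY -2): -4*-2=8, 0*-2=0, -1*-2=2, 0*-2=0, -1*-2=2, 2*-2=-4, 0*-2=0 -> [8, 0, 2, 0, 2, -4, 0]
Stage 6 (CLIP -15 28): clip(8,-15,28)=8, clip(0,-15,28)=0, clip(2,-15,28)=2, clip(0,-15,28)=0, clip(2,-15,28)=2, clip(-4,-15,28)=-4, clip(0,-15,28)=0 -> [8, 0, 2, 0, 2, -4, 0]
Output sum: 8

Answer: 8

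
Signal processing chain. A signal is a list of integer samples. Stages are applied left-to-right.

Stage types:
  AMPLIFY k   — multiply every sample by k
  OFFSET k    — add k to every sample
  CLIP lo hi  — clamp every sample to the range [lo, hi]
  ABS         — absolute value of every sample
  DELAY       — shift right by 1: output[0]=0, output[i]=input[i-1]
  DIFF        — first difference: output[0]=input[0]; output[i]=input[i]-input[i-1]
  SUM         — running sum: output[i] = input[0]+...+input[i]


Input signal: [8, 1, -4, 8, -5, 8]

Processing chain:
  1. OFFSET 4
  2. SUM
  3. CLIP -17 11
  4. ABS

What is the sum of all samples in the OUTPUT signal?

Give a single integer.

Answer: 66

Derivation:
Input: [8, 1, -4, 8, -5, 8]
Stage 1 (OFFSET 4): 8+4=12, 1+4=5, -4+4=0, 8+4=12, -5+4=-1, 8+4=12 -> [12, 5, 0, 12, -1, 12]
Stage 2 (SUM): sum[0..0]=12, sum[0..1]=17, sum[0..2]=17, sum[0..3]=29, sum[0..4]=28, sum[0..5]=40 -> [12, 17, 17, 29, 28, 40]
Stage 3 (CLIP -17 11): clip(12,-17,11)=11, clip(17,-17,11)=11, clip(17,-17,11)=11, clip(29,-17,11)=11, clip(28,-17,11)=11, clip(40,-17,11)=11 -> [11, 11, 11, 11, 11, 11]
Stage 4 (ABS): |11|=11, |11|=11, |11|=11, |11|=11, |11|=11, |11|=11 -> [11, 11, 11, 11, 11, 11]
Output sum: 66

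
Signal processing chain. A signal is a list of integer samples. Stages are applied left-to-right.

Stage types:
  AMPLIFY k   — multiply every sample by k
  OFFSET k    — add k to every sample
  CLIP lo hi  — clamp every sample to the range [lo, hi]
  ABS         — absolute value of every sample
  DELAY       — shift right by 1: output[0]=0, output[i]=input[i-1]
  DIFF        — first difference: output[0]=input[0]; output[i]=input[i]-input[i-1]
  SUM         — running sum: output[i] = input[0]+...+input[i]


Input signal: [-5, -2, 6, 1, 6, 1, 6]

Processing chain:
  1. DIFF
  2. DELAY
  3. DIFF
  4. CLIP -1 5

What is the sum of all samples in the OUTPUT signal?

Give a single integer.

Answer: 12

Derivation:
Input: [-5, -2, 6, 1, 6, 1, 6]
Stage 1 (DIFF): s[0]=-5, -2--5=3, 6--2=8, 1-6=-5, 6-1=5, 1-6=-5, 6-1=5 -> [-5, 3, 8, -5, 5, -5, 5]
Stage 2 (DELAY): [0, -5, 3, 8, -5, 5, -5] = [0, -5, 3, 8, -5, 5, -5] -> [0, -5, 3, 8, -5, 5, -5]
Stage 3 (DIFF): s[0]=0, -5-0=-5, 3--5=8, 8-3=5, -5-8=-13, 5--5=10, -5-5=-10 -> [0, -5, 8, 5, -13, 10, -10]
Stage 4 (CLIP -1 5): clip(0,-1,5)=0, clip(-5,-1,5)=-1, clip(8,-1,5)=5, clip(5,-1,5)=5, clip(-13,-1,5)=-1, clip(10,-1,5)=5, clip(-10,-1,5)=-1 -> [0, -1, 5, 5, -1, 5, -1]
Output sum: 12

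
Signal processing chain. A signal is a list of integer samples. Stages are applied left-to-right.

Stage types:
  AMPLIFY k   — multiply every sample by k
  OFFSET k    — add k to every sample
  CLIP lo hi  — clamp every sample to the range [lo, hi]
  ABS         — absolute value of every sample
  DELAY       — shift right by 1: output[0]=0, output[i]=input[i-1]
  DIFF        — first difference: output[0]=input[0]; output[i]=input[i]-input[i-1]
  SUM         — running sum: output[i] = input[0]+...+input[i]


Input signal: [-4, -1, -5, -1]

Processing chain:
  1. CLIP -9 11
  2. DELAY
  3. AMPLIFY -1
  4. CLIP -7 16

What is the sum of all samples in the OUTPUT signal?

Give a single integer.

Input: [-4, -1, -5, -1]
Stage 1 (CLIP -9 11): clip(-4,-9,11)=-4, clip(-1,-9,11)=-1, clip(-5,-9,11)=-5, clip(-1,-9,11)=-1 -> [-4, -1, -5, -1]
Stage 2 (DELAY): [0, -4, -1, -5] = [0, -4, -1, -5] -> [0, -4, -1, -5]
Stage 3 (AMPLIFY -1): 0*-1=0, -4*-1=4, -1*-1=1, -5*-1=5 -> [0, 4, 1, 5]
Stage 4 (CLIP -7 16): clip(0,-7,16)=0, clip(4,-7,16)=4, clip(1,-7,16)=1, clip(5,-7,16)=5 -> [0, 4, 1, 5]
Output sum: 10

Answer: 10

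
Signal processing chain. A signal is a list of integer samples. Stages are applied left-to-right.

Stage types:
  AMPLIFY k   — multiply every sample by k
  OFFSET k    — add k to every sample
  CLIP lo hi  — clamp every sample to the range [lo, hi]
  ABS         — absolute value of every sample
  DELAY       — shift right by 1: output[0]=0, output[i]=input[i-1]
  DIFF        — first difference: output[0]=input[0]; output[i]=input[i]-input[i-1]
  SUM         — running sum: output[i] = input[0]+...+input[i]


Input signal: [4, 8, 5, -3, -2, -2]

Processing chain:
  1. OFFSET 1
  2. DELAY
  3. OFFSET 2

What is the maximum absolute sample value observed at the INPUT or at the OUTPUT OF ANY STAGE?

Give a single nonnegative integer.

Input: [4, 8, 5, -3, -2, -2] (max |s|=8)
Stage 1 (OFFSET 1): 4+1=5, 8+1=9, 5+1=6, -3+1=-2, -2+1=-1, -2+1=-1 -> [5, 9, 6, -2, -1, -1] (max |s|=9)
Stage 2 (DELAY): [0, 5, 9, 6, -2, -1] = [0, 5, 9, 6, -2, -1] -> [0, 5, 9, 6, -2, -1] (max |s|=9)
Stage 3 (OFFSET 2): 0+2=2, 5+2=7, 9+2=11, 6+2=8, -2+2=0, -1+2=1 -> [2, 7, 11, 8, 0, 1] (max |s|=11)
Overall max amplitude: 11

Answer: 11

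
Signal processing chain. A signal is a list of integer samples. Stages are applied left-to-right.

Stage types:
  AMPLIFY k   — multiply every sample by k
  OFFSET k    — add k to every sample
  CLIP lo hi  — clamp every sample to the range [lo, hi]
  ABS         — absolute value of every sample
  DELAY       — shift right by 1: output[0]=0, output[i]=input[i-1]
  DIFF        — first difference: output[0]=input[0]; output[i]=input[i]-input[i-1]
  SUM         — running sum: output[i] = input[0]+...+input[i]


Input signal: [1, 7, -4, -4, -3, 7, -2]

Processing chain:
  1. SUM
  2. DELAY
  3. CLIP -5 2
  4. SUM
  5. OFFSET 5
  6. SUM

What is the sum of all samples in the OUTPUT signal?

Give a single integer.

Answer: 204

Derivation:
Input: [1, 7, -4, -4, -3, 7, -2]
Stage 1 (SUM): sum[0..0]=1, sum[0..1]=8, sum[0..2]=4, sum[0..3]=0, sum[0..4]=-3, sum[0..5]=4, sum[0..6]=2 -> [1, 8, 4, 0, -3, 4, 2]
Stage 2 (DELAY): [0, 1, 8, 4, 0, -3, 4] = [0, 1, 8, 4, 0, -3, 4] -> [0, 1, 8, 4, 0, -3, 4]
Stage 3 (CLIP -5 2): clip(0,-5,2)=0, clip(1,-5,2)=1, clip(8,-5,2)=2, clip(4,-5,2)=2, clip(0,-5,2)=0, clip(-3,-5,2)=-3, clip(4,-5,2)=2 -> [0, 1, 2, 2, 0, -3, 2]
Stage 4 (SUM): sum[0..0]=0, sum[0..1]=1, sum[0..2]=3, sum[0..3]=5, sum[0..4]=5, sum[0..5]=2, sum[0..6]=4 -> [0, 1, 3, 5, 5, 2, 4]
Stage 5 (OFFSET 5): 0+5=5, 1+5=6, 3+5=8, 5+5=10, 5+5=10, 2+5=7, 4+5=9 -> [5, 6, 8, 10, 10, 7, 9]
Stage 6 (SUM): sum[0..0]=5, sum[0..1]=11, sum[0..2]=19, sum[0..3]=29, sum[0..4]=39, sum[0..5]=46, sum[0..6]=55 -> [5, 11, 19, 29, 39, 46, 55]
Output sum: 204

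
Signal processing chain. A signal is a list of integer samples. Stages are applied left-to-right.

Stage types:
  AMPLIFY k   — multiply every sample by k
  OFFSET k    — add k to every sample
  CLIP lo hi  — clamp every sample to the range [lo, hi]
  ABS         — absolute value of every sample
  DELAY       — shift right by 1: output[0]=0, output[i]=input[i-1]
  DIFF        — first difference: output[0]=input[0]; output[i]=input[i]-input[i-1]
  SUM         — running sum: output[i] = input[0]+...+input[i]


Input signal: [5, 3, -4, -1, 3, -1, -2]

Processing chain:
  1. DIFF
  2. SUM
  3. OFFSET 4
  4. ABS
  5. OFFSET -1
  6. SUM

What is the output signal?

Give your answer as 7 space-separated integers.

Answer: 8 14 13 15 21 23 24

Derivation:
Input: [5, 3, -4, -1, 3, -1, -2]
Stage 1 (DIFF): s[0]=5, 3-5=-2, -4-3=-7, -1--4=3, 3--1=4, -1-3=-4, -2--1=-1 -> [5, -2, -7, 3, 4, -4, -1]
Stage 2 (SUM): sum[0..0]=5, sum[0..1]=3, sum[0..2]=-4, sum[0..3]=-1, sum[0..4]=3, sum[0..5]=-1, sum[0..6]=-2 -> [5, 3, -4, -1, 3, -1, -2]
Stage 3 (OFFSET 4): 5+4=9, 3+4=7, -4+4=0, -1+4=3, 3+4=7, -1+4=3, -2+4=2 -> [9, 7, 0, 3, 7, 3, 2]
Stage 4 (ABS): |9|=9, |7|=7, |0|=0, |3|=3, |7|=7, |3|=3, |2|=2 -> [9, 7, 0, 3, 7, 3, 2]
Stage 5 (OFFSET -1): 9+-1=8, 7+-1=6, 0+-1=-1, 3+-1=2, 7+-1=6, 3+-1=2, 2+-1=1 -> [8, 6, -1, 2, 6, 2, 1]
Stage 6 (SUM): sum[0..0]=8, sum[0..1]=14, sum[0..2]=13, sum[0..3]=15, sum[0..4]=21, sum[0..5]=23, sum[0..6]=24 -> [8, 14, 13, 15, 21, 23, 24]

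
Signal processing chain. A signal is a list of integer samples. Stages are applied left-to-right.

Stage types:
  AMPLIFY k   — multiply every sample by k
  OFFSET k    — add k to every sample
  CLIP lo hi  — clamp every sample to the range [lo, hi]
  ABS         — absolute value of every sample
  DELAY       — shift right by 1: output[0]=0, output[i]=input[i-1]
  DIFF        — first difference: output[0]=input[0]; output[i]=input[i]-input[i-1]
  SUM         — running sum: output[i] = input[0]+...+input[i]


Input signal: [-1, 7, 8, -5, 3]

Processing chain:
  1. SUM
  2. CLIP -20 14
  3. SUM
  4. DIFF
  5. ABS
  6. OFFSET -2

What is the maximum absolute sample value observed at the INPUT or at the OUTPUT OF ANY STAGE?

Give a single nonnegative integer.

Input: [-1, 7, 8, -5, 3] (max |s|=8)
Stage 1 (SUM): sum[0..0]=-1, sum[0..1]=6, sum[0..2]=14, sum[0..3]=9, sum[0..4]=12 -> [-1, 6, 14, 9, 12] (max |s|=14)
Stage 2 (CLIP -20 14): clip(-1,-20,14)=-1, clip(6,-20,14)=6, clip(14,-20,14)=14, clip(9,-20,14)=9, clip(12,-20,14)=12 -> [-1, 6, 14, 9, 12] (max |s|=14)
Stage 3 (SUM): sum[0..0]=-1, sum[0..1]=5, sum[0..2]=19, sum[0..3]=28, sum[0..4]=40 -> [-1, 5, 19, 28, 40] (max |s|=40)
Stage 4 (DIFF): s[0]=-1, 5--1=6, 19-5=14, 28-19=9, 40-28=12 -> [-1, 6, 14, 9, 12] (max |s|=14)
Stage 5 (ABS): |-1|=1, |6|=6, |14|=14, |9|=9, |12|=12 -> [1, 6, 14, 9, 12] (max |s|=14)
Stage 6 (OFFSET -2): 1+-2=-1, 6+-2=4, 14+-2=12, 9+-2=7, 12+-2=10 -> [-1, 4, 12, 7, 10] (max |s|=12)
Overall max amplitude: 40

Answer: 40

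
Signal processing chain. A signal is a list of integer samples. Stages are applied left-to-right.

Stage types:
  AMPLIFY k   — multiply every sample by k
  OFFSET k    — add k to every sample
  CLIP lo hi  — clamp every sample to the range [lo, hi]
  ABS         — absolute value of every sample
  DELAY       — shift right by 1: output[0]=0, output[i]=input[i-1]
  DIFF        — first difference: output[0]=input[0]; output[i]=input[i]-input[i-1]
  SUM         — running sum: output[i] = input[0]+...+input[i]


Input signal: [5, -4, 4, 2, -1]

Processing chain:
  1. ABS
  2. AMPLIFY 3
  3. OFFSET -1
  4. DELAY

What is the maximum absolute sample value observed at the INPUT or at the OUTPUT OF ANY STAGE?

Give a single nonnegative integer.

Answer: 15

Derivation:
Input: [5, -4, 4, 2, -1] (max |s|=5)
Stage 1 (ABS): |5|=5, |-4|=4, |4|=4, |2|=2, |-1|=1 -> [5, 4, 4, 2, 1] (max |s|=5)
Stage 2 (AMPLIFY 3): 5*3=15, 4*3=12, 4*3=12, 2*3=6, 1*3=3 -> [15, 12, 12, 6, 3] (max |s|=15)
Stage 3 (OFFSET -1): 15+-1=14, 12+-1=11, 12+-1=11, 6+-1=5, 3+-1=2 -> [14, 11, 11, 5, 2] (max |s|=14)
Stage 4 (DELAY): [0, 14, 11, 11, 5] = [0, 14, 11, 11, 5] -> [0, 14, 11, 11, 5] (max |s|=14)
Overall max amplitude: 15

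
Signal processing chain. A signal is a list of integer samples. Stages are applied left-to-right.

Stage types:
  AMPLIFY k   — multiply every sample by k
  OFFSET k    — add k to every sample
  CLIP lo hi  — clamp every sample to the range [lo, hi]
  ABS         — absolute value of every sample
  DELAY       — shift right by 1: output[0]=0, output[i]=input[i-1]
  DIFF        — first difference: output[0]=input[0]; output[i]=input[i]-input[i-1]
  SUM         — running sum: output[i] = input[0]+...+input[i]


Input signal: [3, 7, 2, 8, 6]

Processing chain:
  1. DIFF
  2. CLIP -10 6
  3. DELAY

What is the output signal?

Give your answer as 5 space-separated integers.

Input: [3, 7, 2, 8, 6]
Stage 1 (DIFF): s[0]=3, 7-3=4, 2-7=-5, 8-2=6, 6-8=-2 -> [3, 4, -5, 6, -2]
Stage 2 (CLIP -10 6): clip(3,-10,6)=3, clip(4,-10,6)=4, clip(-5,-10,6)=-5, clip(6,-10,6)=6, clip(-2,-10,6)=-2 -> [3, 4, -5, 6, -2]
Stage 3 (DELAY): [0, 3, 4, -5, 6] = [0, 3, 4, -5, 6] -> [0, 3, 4, -5, 6]

Answer: 0 3 4 -5 6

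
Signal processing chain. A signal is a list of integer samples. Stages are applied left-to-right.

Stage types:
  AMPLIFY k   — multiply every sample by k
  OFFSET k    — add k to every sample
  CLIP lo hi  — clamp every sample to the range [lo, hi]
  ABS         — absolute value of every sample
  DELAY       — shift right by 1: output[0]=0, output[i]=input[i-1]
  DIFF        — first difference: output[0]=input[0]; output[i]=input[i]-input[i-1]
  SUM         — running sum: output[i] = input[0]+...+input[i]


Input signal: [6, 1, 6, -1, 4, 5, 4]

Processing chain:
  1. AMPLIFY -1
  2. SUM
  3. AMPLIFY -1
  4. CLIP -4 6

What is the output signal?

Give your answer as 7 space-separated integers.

Answer: 6 6 6 6 6 6 6

Derivation:
Input: [6, 1, 6, -1, 4, 5, 4]
Stage 1 (AMPLIFY -1): 6*-1=-6, 1*-1=-1, 6*-1=-6, -1*-1=1, 4*-1=-4, 5*-1=-5, 4*-1=-4 -> [-6, -1, -6, 1, -4, -5, -4]
Stage 2 (SUM): sum[0..0]=-6, sum[0..1]=-7, sum[0..2]=-13, sum[0..3]=-12, sum[0..4]=-16, sum[0..5]=-21, sum[0..6]=-25 -> [-6, -7, -13, -12, -16, -21, -25]
Stage 3 (AMPLIFY -1): -6*-1=6, -7*-1=7, -13*-1=13, -12*-1=12, -16*-1=16, -21*-1=21, -25*-1=25 -> [6, 7, 13, 12, 16, 21, 25]
Stage 4 (CLIP -4 6): clip(6,-4,6)=6, clip(7,-4,6)=6, clip(13,-4,6)=6, clip(12,-4,6)=6, clip(16,-4,6)=6, clip(21,-4,6)=6, clip(25,-4,6)=6 -> [6, 6, 6, 6, 6, 6, 6]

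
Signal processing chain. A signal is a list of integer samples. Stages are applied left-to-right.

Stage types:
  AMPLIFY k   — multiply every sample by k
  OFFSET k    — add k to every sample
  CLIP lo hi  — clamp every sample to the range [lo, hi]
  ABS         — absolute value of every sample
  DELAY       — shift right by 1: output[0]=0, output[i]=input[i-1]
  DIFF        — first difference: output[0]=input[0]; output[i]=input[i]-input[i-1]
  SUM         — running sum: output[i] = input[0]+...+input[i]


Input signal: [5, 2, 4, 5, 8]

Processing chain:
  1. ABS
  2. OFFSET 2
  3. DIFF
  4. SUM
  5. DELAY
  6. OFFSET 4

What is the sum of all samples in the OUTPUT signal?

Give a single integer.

Answer: 44

Derivation:
Input: [5, 2, 4, 5, 8]
Stage 1 (ABS): |5|=5, |2|=2, |4|=4, |5|=5, |8|=8 -> [5, 2, 4, 5, 8]
Stage 2 (OFFSET 2): 5+2=7, 2+2=4, 4+2=6, 5+2=7, 8+2=10 -> [7, 4, 6, 7, 10]
Stage 3 (DIFF): s[0]=7, 4-7=-3, 6-4=2, 7-6=1, 10-7=3 -> [7, -3, 2, 1, 3]
Stage 4 (SUM): sum[0..0]=7, sum[0..1]=4, sum[0..2]=6, sum[0..3]=7, sum[0..4]=10 -> [7, 4, 6, 7, 10]
Stage 5 (DELAY): [0, 7, 4, 6, 7] = [0, 7, 4, 6, 7] -> [0, 7, 4, 6, 7]
Stage 6 (OFFSET 4): 0+4=4, 7+4=11, 4+4=8, 6+4=10, 7+4=11 -> [4, 11, 8, 10, 11]
Output sum: 44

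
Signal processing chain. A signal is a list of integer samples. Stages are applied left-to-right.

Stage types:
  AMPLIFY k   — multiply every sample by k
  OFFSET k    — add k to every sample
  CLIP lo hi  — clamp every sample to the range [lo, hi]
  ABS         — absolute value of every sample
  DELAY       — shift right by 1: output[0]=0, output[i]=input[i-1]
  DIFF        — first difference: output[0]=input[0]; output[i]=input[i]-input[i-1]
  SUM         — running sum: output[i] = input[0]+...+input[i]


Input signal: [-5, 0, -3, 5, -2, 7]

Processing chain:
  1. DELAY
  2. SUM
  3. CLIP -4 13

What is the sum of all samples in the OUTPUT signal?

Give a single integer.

Answer: -19

Derivation:
Input: [-5, 0, -3, 5, -2, 7]
Stage 1 (DELAY): [0, -5, 0, -3, 5, -2] = [0, -5, 0, -3, 5, -2] -> [0, -5, 0, -3, 5, -2]
Stage 2 (SUM): sum[0..0]=0, sum[0..1]=-5, sum[0..2]=-5, sum[0..3]=-8, sum[0..4]=-3, sum[0..5]=-5 -> [0, -5, -5, -8, -3, -5]
Stage 3 (CLIP -4 13): clip(0,-4,13)=0, clip(-5,-4,13)=-4, clip(-5,-4,13)=-4, clip(-8,-4,13)=-4, clip(-3,-4,13)=-3, clip(-5,-4,13)=-4 -> [0, -4, -4, -4, -3, -4]
Output sum: -19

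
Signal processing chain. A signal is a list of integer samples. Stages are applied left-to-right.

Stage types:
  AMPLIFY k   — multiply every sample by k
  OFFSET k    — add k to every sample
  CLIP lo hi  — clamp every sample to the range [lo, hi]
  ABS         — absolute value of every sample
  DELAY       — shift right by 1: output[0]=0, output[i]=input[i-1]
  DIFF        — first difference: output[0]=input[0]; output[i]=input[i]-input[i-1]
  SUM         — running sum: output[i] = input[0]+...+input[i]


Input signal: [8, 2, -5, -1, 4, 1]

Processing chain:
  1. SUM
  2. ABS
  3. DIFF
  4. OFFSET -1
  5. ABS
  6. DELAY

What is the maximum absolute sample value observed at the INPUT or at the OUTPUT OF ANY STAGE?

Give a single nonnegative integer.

Answer: 10

Derivation:
Input: [8, 2, -5, -1, 4, 1] (max |s|=8)
Stage 1 (SUM): sum[0..0]=8, sum[0..1]=10, sum[0..2]=5, sum[0..3]=4, sum[0..4]=8, sum[0..5]=9 -> [8, 10, 5, 4, 8, 9] (max |s|=10)
Stage 2 (ABS): |8|=8, |10|=10, |5|=5, |4|=4, |8|=8, |9|=9 -> [8, 10, 5, 4, 8, 9] (max |s|=10)
Stage 3 (DIFF): s[0]=8, 10-8=2, 5-10=-5, 4-5=-1, 8-4=4, 9-8=1 -> [8, 2, -5, -1, 4, 1] (max |s|=8)
Stage 4 (OFFSET -1): 8+-1=7, 2+-1=1, -5+-1=-6, -1+-1=-2, 4+-1=3, 1+-1=0 -> [7, 1, -6, -2, 3, 0] (max |s|=7)
Stage 5 (ABS): |7|=7, |1|=1, |-6|=6, |-2|=2, |3|=3, |0|=0 -> [7, 1, 6, 2, 3, 0] (max |s|=7)
Stage 6 (DELAY): [0, 7, 1, 6, 2, 3] = [0, 7, 1, 6, 2, 3] -> [0, 7, 1, 6, 2, 3] (max |s|=7)
Overall max amplitude: 10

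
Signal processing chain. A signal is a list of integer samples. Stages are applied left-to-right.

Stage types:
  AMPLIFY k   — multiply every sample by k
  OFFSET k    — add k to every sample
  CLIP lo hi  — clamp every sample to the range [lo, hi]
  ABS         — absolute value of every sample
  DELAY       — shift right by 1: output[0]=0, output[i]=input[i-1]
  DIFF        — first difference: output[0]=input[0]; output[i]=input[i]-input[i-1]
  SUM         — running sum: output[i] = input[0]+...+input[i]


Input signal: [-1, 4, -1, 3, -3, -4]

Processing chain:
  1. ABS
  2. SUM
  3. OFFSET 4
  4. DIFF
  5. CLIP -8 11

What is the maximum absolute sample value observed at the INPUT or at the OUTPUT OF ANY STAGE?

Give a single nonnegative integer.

Answer: 20

Derivation:
Input: [-1, 4, -1, 3, -3, -4] (max |s|=4)
Stage 1 (ABS): |-1|=1, |4|=4, |-1|=1, |3|=3, |-3|=3, |-4|=4 -> [1, 4, 1, 3, 3, 4] (max |s|=4)
Stage 2 (SUM): sum[0..0]=1, sum[0..1]=5, sum[0..2]=6, sum[0..3]=9, sum[0..4]=12, sum[0..5]=16 -> [1, 5, 6, 9, 12, 16] (max |s|=16)
Stage 3 (OFFSET 4): 1+4=5, 5+4=9, 6+4=10, 9+4=13, 12+4=16, 16+4=20 -> [5, 9, 10, 13, 16, 20] (max |s|=20)
Stage 4 (DIFF): s[0]=5, 9-5=4, 10-9=1, 13-10=3, 16-13=3, 20-16=4 -> [5, 4, 1, 3, 3, 4] (max |s|=5)
Stage 5 (CLIP -8 11): clip(5,-8,11)=5, clip(4,-8,11)=4, clip(1,-8,11)=1, clip(3,-8,11)=3, clip(3,-8,11)=3, clip(4,-8,11)=4 -> [5, 4, 1, 3, 3, 4] (max |s|=5)
Overall max amplitude: 20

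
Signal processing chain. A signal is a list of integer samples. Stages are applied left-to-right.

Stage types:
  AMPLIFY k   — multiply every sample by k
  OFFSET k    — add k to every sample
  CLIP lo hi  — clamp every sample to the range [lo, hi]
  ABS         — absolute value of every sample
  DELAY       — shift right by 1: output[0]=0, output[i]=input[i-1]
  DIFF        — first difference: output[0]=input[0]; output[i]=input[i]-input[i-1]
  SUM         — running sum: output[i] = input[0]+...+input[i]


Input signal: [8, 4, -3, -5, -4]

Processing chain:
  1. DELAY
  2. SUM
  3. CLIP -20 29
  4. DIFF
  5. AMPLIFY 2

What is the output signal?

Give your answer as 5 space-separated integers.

Answer: 0 16 8 -6 -10

Derivation:
Input: [8, 4, -3, -5, -4]
Stage 1 (DELAY): [0, 8, 4, -3, -5] = [0, 8, 4, -3, -5] -> [0, 8, 4, -3, -5]
Stage 2 (SUM): sum[0..0]=0, sum[0..1]=8, sum[0..2]=12, sum[0..3]=9, sum[0..4]=4 -> [0, 8, 12, 9, 4]
Stage 3 (CLIP -20 29): clip(0,-20,29)=0, clip(8,-20,29)=8, clip(12,-20,29)=12, clip(9,-20,29)=9, clip(4,-20,29)=4 -> [0, 8, 12, 9, 4]
Stage 4 (DIFF): s[0]=0, 8-0=8, 12-8=4, 9-12=-3, 4-9=-5 -> [0, 8, 4, -3, -5]
Stage 5 (AMPLIFY 2): 0*2=0, 8*2=16, 4*2=8, -3*2=-6, -5*2=-10 -> [0, 16, 8, -6, -10]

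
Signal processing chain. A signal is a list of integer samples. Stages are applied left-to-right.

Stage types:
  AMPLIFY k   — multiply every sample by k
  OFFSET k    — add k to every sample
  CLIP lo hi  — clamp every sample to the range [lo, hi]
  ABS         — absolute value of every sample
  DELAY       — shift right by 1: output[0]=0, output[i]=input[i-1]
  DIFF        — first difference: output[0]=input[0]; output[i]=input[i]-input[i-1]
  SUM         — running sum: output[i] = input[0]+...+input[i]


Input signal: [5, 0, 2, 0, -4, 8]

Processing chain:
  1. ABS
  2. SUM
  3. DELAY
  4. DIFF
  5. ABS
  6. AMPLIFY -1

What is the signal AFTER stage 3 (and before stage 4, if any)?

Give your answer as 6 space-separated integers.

Answer: 0 5 5 7 7 11

Derivation:
Input: [5, 0, 2, 0, -4, 8]
Stage 1 (ABS): |5|=5, |0|=0, |2|=2, |0|=0, |-4|=4, |8|=8 -> [5, 0, 2, 0, 4, 8]
Stage 2 (SUM): sum[0..0]=5, sum[0..1]=5, sum[0..2]=7, sum[0..3]=7, sum[0..4]=11, sum[0..5]=19 -> [5, 5, 7, 7, 11, 19]
Stage 3 (DELAY): [0, 5, 5, 7, 7, 11] = [0, 5, 5, 7, 7, 11] -> [0, 5, 5, 7, 7, 11]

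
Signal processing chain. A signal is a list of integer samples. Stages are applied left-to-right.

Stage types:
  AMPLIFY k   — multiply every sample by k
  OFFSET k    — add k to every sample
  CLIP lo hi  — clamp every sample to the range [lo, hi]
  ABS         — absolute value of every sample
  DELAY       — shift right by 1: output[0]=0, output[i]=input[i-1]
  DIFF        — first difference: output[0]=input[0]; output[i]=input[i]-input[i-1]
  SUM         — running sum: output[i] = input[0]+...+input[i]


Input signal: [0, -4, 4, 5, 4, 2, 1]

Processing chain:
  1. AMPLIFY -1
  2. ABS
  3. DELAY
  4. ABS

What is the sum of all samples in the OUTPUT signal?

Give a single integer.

Answer: 19

Derivation:
Input: [0, -4, 4, 5, 4, 2, 1]
Stage 1 (AMPLIFY -1): 0*-1=0, -4*-1=4, 4*-1=-4, 5*-1=-5, 4*-1=-4, 2*-1=-2, 1*-1=-1 -> [0, 4, -4, -5, -4, -2, -1]
Stage 2 (ABS): |0|=0, |4|=4, |-4|=4, |-5|=5, |-4|=4, |-2|=2, |-1|=1 -> [0, 4, 4, 5, 4, 2, 1]
Stage 3 (DELAY): [0, 0, 4, 4, 5, 4, 2] = [0, 0, 4, 4, 5, 4, 2] -> [0, 0, 4, 4, 5, 4, 2]
Stage 4 (ABS): |0|=0, |0|=0, |4|=4, |4|=4, |5|=5, |4|=4, |2|=2 -> [0, 0, 4, 4, 5, 4, 2]
Output sum: 19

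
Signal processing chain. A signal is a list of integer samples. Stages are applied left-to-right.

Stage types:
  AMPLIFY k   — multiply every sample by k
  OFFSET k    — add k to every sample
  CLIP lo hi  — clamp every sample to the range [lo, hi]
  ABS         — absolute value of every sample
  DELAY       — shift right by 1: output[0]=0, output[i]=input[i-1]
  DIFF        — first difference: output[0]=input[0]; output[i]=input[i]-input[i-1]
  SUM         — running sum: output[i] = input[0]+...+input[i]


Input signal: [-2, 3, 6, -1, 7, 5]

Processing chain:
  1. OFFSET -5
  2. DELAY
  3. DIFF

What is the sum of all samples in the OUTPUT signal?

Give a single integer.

Input: [-2, 3, 6, -1, 7, 5]
Stage 1 (OFFSET -5): -2+-5=-7, 3+-5=-2, 6+-5=1, -1+-5=-6, 7+-5=2, 5+-5=0 -> [-7, -2, 1, -6, 2, 0]
Stage 2 (DELAY): [0, -7, -2, 1, -6, 2] = [0, -7, -2, 1, -6, 2] -> [0, -7, -2, 1, -6, 2]
Stage 3 (DIFF): s[0]=0, -7-0=-7, -2--7=5, 1--2=3, -6-1=-7, 2--6=8 -> [0, -7, 5, 3, -7, 8]
Output sum: 2

Answer: 2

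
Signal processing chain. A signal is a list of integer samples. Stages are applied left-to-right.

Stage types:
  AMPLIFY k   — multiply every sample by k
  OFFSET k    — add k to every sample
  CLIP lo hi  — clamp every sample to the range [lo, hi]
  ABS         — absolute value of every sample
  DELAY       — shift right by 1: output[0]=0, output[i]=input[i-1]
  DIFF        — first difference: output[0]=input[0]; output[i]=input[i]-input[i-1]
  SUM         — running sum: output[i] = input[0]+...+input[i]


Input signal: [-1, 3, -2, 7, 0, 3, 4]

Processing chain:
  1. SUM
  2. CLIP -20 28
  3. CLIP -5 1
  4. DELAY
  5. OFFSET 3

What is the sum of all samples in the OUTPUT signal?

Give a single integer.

Input: [-1, 3, -2, 7, 0, 3, 4]
Stage 1 (SUM): sum[0..0]=-1, sum[0..1]=2, sum[0..2]=0, sum[0..3]=7, sum[0..4]=7, sum[0..5]=10, sum[0..6]=14 -> [-1, 2, 0, 7, 7, 10, 14]
Stage 2 (CLIP -20 28): clip(-1,-20,28)=-1, clip(2,-20,28)=2, clip(0,-20,28)=0, clip(7,-20,28)=7, clip(7,-20,28)=7, clip(10,-20,28)=10, clip(14,-20,28)=14 -> [-1, 2, 0, 7, 7, 10, 14]
Stage 3 (CLIP -5 1): clip(-1,-5,1)=-1, clip(2,-5,1)=1, clip(0,-5,1)=0, clip(7,-5,1)=1, clip(7,-5,1)=1, clip(10,-5,1)=1, clip(14,-5,1)=1 -> [-1, 1, 0, 1, 1, 1, 1]
Stage 4 (DELAY): [0, -1, 1, 0, 1, 1, 1] = [0, -1, 1, 0, 1, 1, 1] -> [0, -1, 1, 0, 1, 1, 1]
Stage 5 (OFFSET 3): 0+3=3, -1+3=2, 1+3=4, 0+3=3, 1+3=4, 1+3=4, 1+3=4 -> [3, 2, 4, 3, 4, 4, 4]
Output sum: 24

Answer: 24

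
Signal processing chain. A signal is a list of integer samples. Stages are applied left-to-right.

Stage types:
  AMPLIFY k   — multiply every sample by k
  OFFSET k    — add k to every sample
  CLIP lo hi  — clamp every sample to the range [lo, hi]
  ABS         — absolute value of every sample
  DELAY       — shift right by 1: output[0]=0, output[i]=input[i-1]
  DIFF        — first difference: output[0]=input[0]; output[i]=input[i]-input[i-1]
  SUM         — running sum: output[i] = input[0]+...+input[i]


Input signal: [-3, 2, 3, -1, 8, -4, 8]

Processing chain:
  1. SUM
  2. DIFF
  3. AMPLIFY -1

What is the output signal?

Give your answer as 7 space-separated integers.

Answer: 3 -2 -3 1 -8 4 -8

Derivation:
Input: [-3, 2, 3, -1, 8, -4, 8]
Stage 1 (SUM): sum[0..0]=-3, sum[0..1]=-1, sum[0..2]=2, sum[0..3]=1, sum[0..4]=9, sum[0..5]=5, sum[0..6]=13 -> [-3, -1, 2, 1, 9, 5, 13]
Stage 2 (DIFF): s[0]=-3, -1--3=2, 2--1=3, 1-2=-1, 9-1=8, 5-9=-4, 13-5=8 -> [-3, 2, 3, -1, 8, -4, 8]
Stage 3 (AMPLIFY -1): -3*-1=3, 2*-1=-2, 3*-1=-3, -1*-1=1, 8*-1=-8, -4*-1=4, 8*-1=-8 -> [3, -2, -3, 1, -8, 4, -8]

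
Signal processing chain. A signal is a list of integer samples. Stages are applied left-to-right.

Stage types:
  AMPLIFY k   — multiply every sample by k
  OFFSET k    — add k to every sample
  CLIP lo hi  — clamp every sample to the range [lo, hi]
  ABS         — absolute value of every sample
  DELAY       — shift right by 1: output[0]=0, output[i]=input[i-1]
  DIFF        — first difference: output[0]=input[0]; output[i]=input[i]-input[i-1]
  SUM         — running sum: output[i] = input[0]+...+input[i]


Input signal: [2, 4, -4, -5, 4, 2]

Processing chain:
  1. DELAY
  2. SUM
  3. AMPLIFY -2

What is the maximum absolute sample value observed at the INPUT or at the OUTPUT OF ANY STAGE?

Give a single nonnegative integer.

Input: [2, 4, -4, -5, 4, 2] (max |s|=5)
Stage 1 (DELAY): [0, 2, 4, -4, -5, 4] = [0, 2, 4, -4, -5, 4] -> [0, 2, 4, -4, -5, 4] (max |s|=5)
Stage 2 (SUM): sum[0..0]=0, sum[0..1]=2, sum[0..2]=6, sum[0..3]=2, sum[0..4]=-3, sum[0..5]=1 -> [0, 2, 6, 2, -3, 1] (max |s|=6)
Stage 3 (AMPLIFY -2): 0*-2=0, 2*-2=-4, 6*-2=-12, 2*-2=-4, -3*-2=6, 1*-2=-2 -> [0, -4, -12, -4, 6, -2] (max |s|=12)
Overall max amplitude: 12

Answer: 12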